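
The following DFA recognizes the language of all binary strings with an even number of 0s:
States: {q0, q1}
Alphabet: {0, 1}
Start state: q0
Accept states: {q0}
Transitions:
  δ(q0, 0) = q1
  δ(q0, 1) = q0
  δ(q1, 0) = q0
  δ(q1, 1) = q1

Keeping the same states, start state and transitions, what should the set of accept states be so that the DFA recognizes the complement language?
The DFA is complete (every state has a transition on every symbol), so the complement
is recognized by the same DFA with accepting and non-accepting states swapped.
Original accept states: {q0}
Complement accept states = All states - Original accept states
= {q0, q1} - {q0}
= {q1}
Complement language: strings with an ODD number of 0s

Final answer: {q1}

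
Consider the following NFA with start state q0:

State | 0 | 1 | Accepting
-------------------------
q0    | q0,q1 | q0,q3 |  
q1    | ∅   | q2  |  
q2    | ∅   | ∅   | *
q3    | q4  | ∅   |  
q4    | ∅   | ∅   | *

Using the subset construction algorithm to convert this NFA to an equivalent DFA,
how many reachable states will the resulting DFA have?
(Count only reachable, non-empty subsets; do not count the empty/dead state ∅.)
Start subset: {q0}
{q0}: on 0 → {q0, q1}, on 1 → {q0, q3}
{q0, q1}: on 0 → {q0, q1}, on 1 → {q0, q2, q3}
{q0, q3}: on 0 → {q0, q1, q4}, on 1 → {q0, q3}
{q0, q2, q3}: on 0 → {q0, q1, q4}, on 1 → {q0, q3}
{q0, q1, q4}: on 0 → {q0, q1}, on 1 → {q0, q2, q3}
Reachable non-empty subsets: {q0}, {q0, q1}, {q0, q3}, {q0, q2, q3}, {q0, q1, q4} — 5 in total.

Final answer: 5 states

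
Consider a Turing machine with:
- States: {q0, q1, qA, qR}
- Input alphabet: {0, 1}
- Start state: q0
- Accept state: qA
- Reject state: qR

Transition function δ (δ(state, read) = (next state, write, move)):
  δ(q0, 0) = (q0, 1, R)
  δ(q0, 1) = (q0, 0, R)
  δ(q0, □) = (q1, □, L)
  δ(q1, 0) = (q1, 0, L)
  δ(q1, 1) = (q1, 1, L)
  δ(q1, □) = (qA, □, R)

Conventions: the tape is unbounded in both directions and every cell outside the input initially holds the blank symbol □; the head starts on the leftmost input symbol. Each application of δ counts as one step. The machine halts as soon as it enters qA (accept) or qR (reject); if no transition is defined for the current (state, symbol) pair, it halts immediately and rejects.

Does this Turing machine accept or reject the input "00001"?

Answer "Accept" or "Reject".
Step 0: [q0]00001 (head at position 0)
Step 1: δ(q0, 0) = (q0, 1, R)  ⊢  1[q0]0001 (head at position 1)
Step 2: δ(q0, 0) = (q0, 1, R)  ⊢  11[q0]001 (head at position 2)
Step 3: δ(q0, 0) = (q0, 1, R)  ⊢  111[q0]01 (head at position 3)
Step 4: δ(q0, 0) = (q0, 1, R)  ⊢  1111[q0]1 (head at position 4)
Step 5: δ(q0, 1) = (q0, 0, R)  ⊢  11110[q0]□ (head at position 5)
Step 6: δ(q0, □) = (q1, □, L)  ⊢  1111[q1]0□ (head at position 4)
Step 7: δ(q1, 0) = (q1, 0, L)  ⊢  111[q1]10□ (head at position 3)
Step 8: δ(q1, 1) = (q1, 1, L)  ⊢  11[q1]110□ (head at position 2)
Step 9: δ(q1, 1) = (q1, 1, L)  ⊢  1[q1]1110□ (head at position 1)
Step 10: δ(q1, 1) = (q1, 1, L)  ⊢  [q1]11110□ (head at position 0)
Step 11: δ(q1, 1) = (q1, 1, L)  ⊢  [q1]□11110□ (head at position -1)
Step 12: δ(q1, □) = (qA, □, R)  ⊢  □[qA]11110□ (head at position 0)
The machine is in qA, so it halts and accepts.

Final answer: Accept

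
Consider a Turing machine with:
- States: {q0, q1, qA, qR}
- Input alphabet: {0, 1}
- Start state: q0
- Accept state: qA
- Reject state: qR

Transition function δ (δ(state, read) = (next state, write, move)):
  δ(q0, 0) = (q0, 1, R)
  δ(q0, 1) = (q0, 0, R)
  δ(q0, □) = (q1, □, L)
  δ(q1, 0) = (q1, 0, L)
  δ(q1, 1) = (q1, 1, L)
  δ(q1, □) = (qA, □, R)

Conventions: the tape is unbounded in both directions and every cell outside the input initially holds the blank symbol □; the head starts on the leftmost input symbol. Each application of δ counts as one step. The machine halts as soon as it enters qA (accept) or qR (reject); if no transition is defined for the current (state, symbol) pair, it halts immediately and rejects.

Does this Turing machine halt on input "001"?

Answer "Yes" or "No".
Step 0: [q0]001 (head at position 0)
Step 1: δ(q0, 0) = (q0, 1, R)  ⊢  1[q0]01 (head at position 1)
Step 2: δ(q0, 0) = (q0, 1, R)  ⊢  11[q0]1 (head at position 2)
Step 3: δ(q0, 1) = (q0, 0, R)  ⊢  110[q0]□ (head at position 3)
Step 4: δ(q0, □) = (q1, □, L)  ⊢  11[q1]0□ (head at position 2)
Step 5: δ(q1, 0) = (q1, 0, L)  ⊢  1[q1]10□ (head at position 1)
Step 6: δ(q1, 1) = (q1, 1, L)  ⊢  [q1]110□ (head at position 0)
Step 7: δ(q1, 1) = (q1, 1, L)  ⊢  [q1]□110□ (head at position -1)
Step 8: δ(q1, □) = (qA, □, R)  ⊢  □[qA]110□ (head at position 0)
The machine is in qA, so it halts and accepts.
It halts after 8 steps.

Final answer: Yes - halts after 8 steps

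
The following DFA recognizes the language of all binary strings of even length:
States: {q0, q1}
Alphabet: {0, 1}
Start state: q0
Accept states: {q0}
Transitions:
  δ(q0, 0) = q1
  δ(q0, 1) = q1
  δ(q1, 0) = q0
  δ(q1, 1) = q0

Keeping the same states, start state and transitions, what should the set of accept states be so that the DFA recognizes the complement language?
The DFA is complete (every state has a transition on every symbol), so the complement
is recognized by the same DFA with accepting and non-accepting states swapped.
Original accept states: {q0}
Complement accept states = All states - Original accept states
= {q0, q1} - {q0}
= {q1}
Complement language: strings of ODD length

Final answer: {q1}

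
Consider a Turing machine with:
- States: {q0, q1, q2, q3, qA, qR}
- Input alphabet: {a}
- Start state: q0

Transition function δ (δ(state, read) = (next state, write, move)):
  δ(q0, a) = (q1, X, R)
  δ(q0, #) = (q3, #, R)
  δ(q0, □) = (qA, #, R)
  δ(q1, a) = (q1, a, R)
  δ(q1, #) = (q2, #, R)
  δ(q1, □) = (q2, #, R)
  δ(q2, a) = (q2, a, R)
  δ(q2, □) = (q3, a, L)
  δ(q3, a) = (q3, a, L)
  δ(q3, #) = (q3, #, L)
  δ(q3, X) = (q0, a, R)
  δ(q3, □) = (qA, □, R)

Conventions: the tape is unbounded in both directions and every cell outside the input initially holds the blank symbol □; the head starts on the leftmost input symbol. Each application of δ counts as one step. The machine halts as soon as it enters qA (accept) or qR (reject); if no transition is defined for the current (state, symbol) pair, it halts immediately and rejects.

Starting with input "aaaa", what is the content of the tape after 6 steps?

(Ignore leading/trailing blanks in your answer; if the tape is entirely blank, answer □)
Step 0: [q0]aaaa (head at position 0)
Step 1: δ(q0, a) = (q1, X, R)  ⊢  X[q1]aaa (head at position 1)
Step 2: δ(q1, a) = (q1, a, R)  ⊢  Xa[q1]aa (head at position 2)
Step 3: δ(q1, a) = (q1, a, R)  ⊢  Xaa[q1]a (head at position 3)
Step 4: δ(q1, a) = (q1, a, R)  ⊢  Xaaa[q1]□ (head at position 4)
Step 5: δ(q1, □) = (q2, #, R)  ⊢  Xaaa#[q2]□ (head at position 5)
Step 6: δ(q2, □) = (q3, a, L)  ⊢  Xaaa[q3]#a (head at position 4)
Tape after 6 steps (ignoring surrounding blanks): Xaaa#a

Final answer: Tape: Xaaa#a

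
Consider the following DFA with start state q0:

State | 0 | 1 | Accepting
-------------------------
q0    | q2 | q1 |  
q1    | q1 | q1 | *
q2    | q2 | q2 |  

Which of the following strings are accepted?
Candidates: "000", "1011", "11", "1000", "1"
"000": q0 → q2 → q2 → q2; q2 is not accepting → rejected
"1011": q0 → q1 → q1 → q1 → q1; q1 is accepting → accepted
"11": q0 → q1 → q1; q1 is accepting → accepted
"1000": q0 → q1 → q1 → q1 → q1; q1 is accepting → accepted
"1": q0 → q1; q1 is accepting → accepted

Final answer: "1011", "11", "1000", "1"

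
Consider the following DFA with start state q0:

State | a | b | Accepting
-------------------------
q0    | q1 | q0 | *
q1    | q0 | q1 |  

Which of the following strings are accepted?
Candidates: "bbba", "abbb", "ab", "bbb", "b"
"bbba": q0 → q0 → q0 → q0 → q1; q1 is not accepting → rejected
"abbb": q0 → q1 → q1 → q1 → q1; q1 is not accepting → rejected
"ab": q0 → q1 → q1; q1 is not accepting → rejected
"bbb": q0 → q0 → q0 → q0; q0 is accepting → accepted
"b": q0 → q0; q0 is accepting → accepted

Final answer: "bbb", "b"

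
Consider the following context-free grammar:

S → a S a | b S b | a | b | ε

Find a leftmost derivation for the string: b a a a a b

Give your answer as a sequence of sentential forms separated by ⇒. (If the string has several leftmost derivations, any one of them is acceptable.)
Start with S.
Step 1: the leftmost non-terminal is S; apply S → b S b:  b S b
Step 2: the leftmost non-terminal is S; apply S → a S a:  b a S a b
Step 3: the leftmost non-terminal is S; apply S → a S a:  b a a S a a b
Step 4: the leftmost non-terminal is S; apply S → ε:  b a a a a b

Final answer: S ⇒ b S b ⇒ b a S a b ⇒ b a a S a a b ⇒ b a a a a b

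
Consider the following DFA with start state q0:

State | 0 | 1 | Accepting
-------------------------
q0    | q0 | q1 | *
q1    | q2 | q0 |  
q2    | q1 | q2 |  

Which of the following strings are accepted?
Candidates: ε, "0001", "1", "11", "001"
ε: q0; q0 is accepting → accepted
"0001": q0 → q0 → q0 → q0 → q1; q1 is not accepting → rejected
"1": q0 → q1; q1 is not accepting → rejected
"11": q0 → q1 → q0; q0 is accepting → accepted
"001": q0 → q0 → q0 → q1; q1 is not accepting → rejected

Final answer: ε, "11"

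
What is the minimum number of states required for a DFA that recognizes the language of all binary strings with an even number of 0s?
Language: binary strings with an even number of 0s
Lower bound (Myhill–Nerode): the prefixes ε, 0 are pairwise distinguishable:
  ε vs 0: suffix ε distinguishes them (ε has zero 0s (accepted), 0 has one 0 (rejected))
So any DFA needs at least 2 states.
Upper bound: a DFA with 2 states exists (one state per class above).
Minimum states: 2

Final answer: 2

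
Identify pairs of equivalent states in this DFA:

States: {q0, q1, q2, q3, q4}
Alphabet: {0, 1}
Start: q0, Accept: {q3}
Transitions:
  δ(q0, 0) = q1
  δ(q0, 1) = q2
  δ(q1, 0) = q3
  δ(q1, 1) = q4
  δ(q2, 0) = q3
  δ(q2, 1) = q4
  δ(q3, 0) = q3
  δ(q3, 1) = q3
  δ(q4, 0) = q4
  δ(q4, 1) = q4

Using the table-filling algorithm:
Round 0 – mark pairs where exactly one state is accepting: (q0,q3), (q1,q3), (q2,q3), (q3,q4)
Round 1 – newly marked: (q0,q1) [on 0: q1 vs q3, already marked]; (q0,q2) [on 0: q1 vs q3, already marked]; (q1,q4) [on 0: q3 vs q4, already marked]; (q2,q4) [on 0: q3 vs q4, already marked]
Round 2 – newly marked: (q0,q4) [on 0: q1 vs q4, already marked]
No further pairs can be marked.
(q1, q2) unmarked: δ(q1,0)=q3, δ(q2,0)=q3; δ(q1,1)=q4, δ(q2,1)=q4 → equivalent
Equivalent pairs: (q1, q2)

Final answer: Equivalent pairs: (q1, q2)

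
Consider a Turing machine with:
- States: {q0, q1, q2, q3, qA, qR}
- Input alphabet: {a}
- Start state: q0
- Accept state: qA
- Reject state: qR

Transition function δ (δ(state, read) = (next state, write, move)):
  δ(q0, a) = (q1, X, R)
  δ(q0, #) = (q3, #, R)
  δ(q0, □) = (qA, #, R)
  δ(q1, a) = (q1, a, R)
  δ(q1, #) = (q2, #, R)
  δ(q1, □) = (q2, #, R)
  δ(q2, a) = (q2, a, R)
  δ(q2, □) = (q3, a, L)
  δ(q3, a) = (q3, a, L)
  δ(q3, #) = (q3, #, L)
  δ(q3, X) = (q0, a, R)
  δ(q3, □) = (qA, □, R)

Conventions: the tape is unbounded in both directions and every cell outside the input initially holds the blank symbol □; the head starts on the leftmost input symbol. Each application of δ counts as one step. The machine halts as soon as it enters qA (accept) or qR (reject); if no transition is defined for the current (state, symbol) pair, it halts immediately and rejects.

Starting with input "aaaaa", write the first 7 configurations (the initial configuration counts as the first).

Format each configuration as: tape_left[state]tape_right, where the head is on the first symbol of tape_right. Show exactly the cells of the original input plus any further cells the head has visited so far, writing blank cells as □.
Step 0: [q0]aaaaa (head at position 0)
Step 1: δ(q0, a) = (q1, X, R)  ⊢  X[q1]aaaa (head at position 1)
Step 2: δ(q1, a) = (q1, a, R)  ⊢  Xa[q1]aaa (head at position 2)
Step 3: δ(q1, a) = (q1, a, R)  ⊢  Xaa[q1]aa (head at position 3)
Step 4: δ(q1, a) = (q1, a, R)  ⊢  Xaaa[q1]a (head at position 4)
Step 5: δ(q1, a) = (q1, a, R)  ⊢  Xaaaa[q1]□ (head at position 5)
Step 6: δ(q1, □) = (q2, #, R)  ⊢  Xaaaa#[q2]□ (head at position 6)

Final answer: [q0]aaaaa ⊢ X[q1]aaaa ⊢ Xa[q1]aaa ⊢ Xaa[q1]aa ⊢ Xaaa[q1]a ⊢ Xaaaa[q1]□ ⊢ Xaaaa#[q2]□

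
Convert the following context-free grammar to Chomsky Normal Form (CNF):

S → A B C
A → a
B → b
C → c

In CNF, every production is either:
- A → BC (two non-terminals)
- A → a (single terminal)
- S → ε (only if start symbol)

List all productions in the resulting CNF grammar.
The grammar has no ε-productions or unit productions to eliminate.
A → a is already in CNF (single terminal) – keep it.
B → b is already in CNF (single terminal) – keep it.
C → c is already in CNF (single terminal) – keep it.
S → A B C has 3 symbols on the right: break it into binary productions S → A X0, X0 → B C.
Resulting CNF grammar (5 productions): A → a; B → b; C → c; S → A X0; X0 → B C

Final answer: A → a; B → b; C → c; S → A X0; X0 → B C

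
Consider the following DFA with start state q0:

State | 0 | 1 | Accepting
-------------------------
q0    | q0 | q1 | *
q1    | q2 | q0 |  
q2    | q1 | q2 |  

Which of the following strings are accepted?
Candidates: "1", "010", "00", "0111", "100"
"1": q0 → q1; q1 is not accepting → rejected
"010": q0 → q0 → q1 → q2; q2 is not accepting → rejected
"00": q0 → q0 → q0; q0 is accepting → accepted
"0111": q0 → q0 → q1 → q0 → q1; q1 is not accepting → rejected
"100": q0 → q1 → q2 → q1; q1 is not accepting → rejected

Final answer: "00"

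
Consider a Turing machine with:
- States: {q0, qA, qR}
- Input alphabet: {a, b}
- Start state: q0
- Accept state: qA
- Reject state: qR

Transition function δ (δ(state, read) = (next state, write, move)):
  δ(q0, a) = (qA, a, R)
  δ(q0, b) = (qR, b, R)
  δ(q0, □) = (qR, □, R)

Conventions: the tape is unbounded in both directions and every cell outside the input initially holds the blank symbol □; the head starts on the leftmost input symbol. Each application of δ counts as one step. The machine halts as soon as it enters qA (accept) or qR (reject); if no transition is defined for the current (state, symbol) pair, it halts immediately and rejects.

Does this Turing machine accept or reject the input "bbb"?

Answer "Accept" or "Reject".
Step 0: [q0]bbb (head at position 0)
Step 1: δ(q0, b) = (qR, b, R)  ⊢  b[qR]bb (head at position 1)
The machine is in qR, so it halts and rejects.

Final answer: Reject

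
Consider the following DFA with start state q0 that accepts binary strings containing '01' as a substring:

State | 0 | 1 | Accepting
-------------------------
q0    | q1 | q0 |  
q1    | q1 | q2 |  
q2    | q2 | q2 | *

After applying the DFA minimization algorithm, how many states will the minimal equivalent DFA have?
All 3 states are reachable from q0, so none can be removed as unreachable.
Table-filling: first mark every (accepting, non-accepting) pair as distinguishable (accepting: {q2}; non-accepting: {q0, q1}).
Round 1: (q0, q1) on '1' go to q0 and q2, already distinguishable → mark.
Every pair of states is distinguishable, so the DFA is already minimal.
Equivalence classes: {q0}, {q1}, {q2} → 3 states.

Final answer: 3 states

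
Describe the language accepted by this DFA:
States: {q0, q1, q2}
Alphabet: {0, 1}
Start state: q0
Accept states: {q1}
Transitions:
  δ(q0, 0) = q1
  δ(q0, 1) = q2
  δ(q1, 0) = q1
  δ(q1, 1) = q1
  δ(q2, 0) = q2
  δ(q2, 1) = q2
Analyzing the DFA structure:
Start state: q0
Accept states: {q1}
Interpreting what each state remembers (checking against the transitions):
  q0: nothing has been read yet
  q1: the first symbol was 0
  q2: the first symbol was 1 (trap state)
  δ(q0, 0): in q0 (nothing has been read yet), after reading 0 we have: the first symbol was 0 → q1
  δ(q0, 1): in q0 (nothing has been read yet), after reading 1 we have: the first symbol was 1 (trap state) → q2
  δ(q1, 0): in q1 (the first symbol was 0), after reading 0 we have: the first symbol was 0 → q1
  δ(q1, 1): in q1 (the first symbol was 0), after reading 1 we have: the first symbol was 0 → q1
  δ(q2, 0): in q2 (the first symbol was 1 (trap state)), after reading 0 we have: the first symbol was 1 (trap state) → q2
  δ(q2, 1): in q2 (the first symbol was 1 (trap state)), after reading 1 we have: the first symbol was 1 (trap state) → q2
A string is accepted iff it ends in {q1}, i.e. the first symbol was 0.
Language: All binary strings starting with 0

Final answer: All binary strings starting with 0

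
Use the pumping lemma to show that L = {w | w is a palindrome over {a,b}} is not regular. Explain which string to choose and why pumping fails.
Language: L = {w | w is a palindrome over {a,b}} (strings that read the same forwards and backwards)
Step 1: Assume for contradiction that L is regular, with pumping length p.
Step 2: Choose s = a^p b a^p. Then s ∈ L (it reads the same forwards and backwards) and |s| ≥ p.
Step 3: Consider any decomposition s = xyz with |xy| ≤ p and |y| > 0. Since |xy| ≤ p and the first p symbols of s are all a's, y = a^k for some k with 1 ≤ k ≤ p.
Step 4: Pumping up (i = 2): xy²z = a^(p+k) b a^p. Its reverse is a^p b a^(p+k) ≠ a^(p+k) b a^p (the single b is no longer in the middle), so xy²z is not a palindrome and xy²z ∉ L.
This contradicts the pumping lemma, so L is not regular.

Final answer: Choose s = a^p b a^p. Since |xy| ≤ p, y = a^k with k ≥ 1. Then xy²z = a^(p+k) b a^p is not a palindrome, so ∉ L.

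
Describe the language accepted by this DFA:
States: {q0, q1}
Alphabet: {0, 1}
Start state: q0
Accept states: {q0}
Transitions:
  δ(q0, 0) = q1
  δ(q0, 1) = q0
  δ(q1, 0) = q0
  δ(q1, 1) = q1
Analyzing the DFA structure:
Start state: q0
Accept states: {q0}
Interpreting what each state remembers (checking against the transitions):
  q0: an even number of 0s has been read so far
  q1: an odd number of 0s has been read so far
  δ(q0, 0): in q0 (an even number of 0s has been read so far), after reading 0 we have: an odd number of 0s has been read so far → q1
  δ(q0, 1): in q0 (an even number of 0s has been read so far), after reading 1 we have: an even number of 0s has been read so far → q0
  δ(q1, 0): in q1 (an odd number of 0s has been read so far), after reading 0 we have: an even number of 0s has been read so far → q0
  δ(q1, 1): in q1 (an odd number of 0s has been read so far), after reading 1 we have: an odd number of 0s has been read so far → q1
A string is accepted iff it ends in {q0}, i.e. an even number of 0s has been read so far.
Language: All binary strings with an even number of 0s

Final answer: All binary strings with an even number of 0s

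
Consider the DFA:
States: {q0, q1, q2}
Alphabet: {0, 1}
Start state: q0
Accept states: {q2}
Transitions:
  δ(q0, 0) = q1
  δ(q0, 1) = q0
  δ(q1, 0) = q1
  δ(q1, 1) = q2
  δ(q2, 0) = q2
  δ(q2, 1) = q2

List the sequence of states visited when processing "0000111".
Starting at q0
Read '0': q0 -> q1
Read '0': q1 -> q1
Read '0': q1 -> q1
Read '0': q1 -> q1
Read '1': q1 -> q2
Read '1': q2 -> q2
Read '1': q2 -> q2

Final answer: q0 -> q1 -> q1 -> q1 -> q1 -> q2 -> q2 -> q2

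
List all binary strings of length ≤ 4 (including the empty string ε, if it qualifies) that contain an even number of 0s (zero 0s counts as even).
Checking every binary string of length 0 to 4:
  Length 0: accepted: ε | rejected: (none)
  Length 1: accepted: 1 | rejected: 0
  Length 2: accepted: 00, 11 | rejected: 01, 10
  Length 3: accepted: 001, 010, 100, 111 | rejected: 000, 011, 101, 110
  Length 4: accepted: 0000, 0011, 0101, 0110, 1001, 1010, 1100, 1111 | rejected: 0001, 0010, 0100, 0111, 1000, 1011, 1101, 1110
Total: 16 string(s).

Final answer: ε, 1, 00, 11, 001, 010, 100, 111, 0000, 0011, 0101, 0110, 1001, 1010, 1100, 1111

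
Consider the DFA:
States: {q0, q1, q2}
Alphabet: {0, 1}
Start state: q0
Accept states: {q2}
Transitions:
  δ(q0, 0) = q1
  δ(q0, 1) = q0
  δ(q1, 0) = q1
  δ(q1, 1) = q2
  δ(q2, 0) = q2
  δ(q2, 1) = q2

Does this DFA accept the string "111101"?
Processing string "111101":
  q0 --1--> q0
  q0 --1--> q0
  q0 --1--> q0
  q0 --1--> q0
  q0 --0--> q1
  q1 --1--> q2
Final state: q2
Accept states: {q2}
q2 is an accept state, so the string is accepted.

Final answer: Yes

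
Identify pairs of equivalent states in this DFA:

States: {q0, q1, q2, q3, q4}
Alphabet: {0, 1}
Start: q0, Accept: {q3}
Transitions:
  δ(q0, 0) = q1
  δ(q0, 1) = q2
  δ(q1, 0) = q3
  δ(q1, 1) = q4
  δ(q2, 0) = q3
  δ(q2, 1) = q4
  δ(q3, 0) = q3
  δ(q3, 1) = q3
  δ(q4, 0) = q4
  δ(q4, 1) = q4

Using the table-filling algorithm:
Round 0 – mark pairs where exactly one state is accepting: (q0,q3), (q1,q3), (q2,q3), (q3,q4)
Round 1 – newly marked: (q0,q1) [on 0: q1 vs q3, already marked]; (q0,q2) [on 0: q1 vs q3, already marked]; (q1,q4) [on 0: q3 vs q4, already marked]; (q2,q4) [on 0: q3 vs q4, already marked]
Round 2 – newly marked: (q0,q4) [on 0: q1 vs q4, already marked]
No further pairs can be marked.
(q1, q2) unmarked: δ(q1,0)=q3, δ(q2,0)=q3; δ(q1,1)=q4, δ(q2,1)=q4 → equivalent
Equivalent pairs: (q1, q2)

Final answer: Equivalent pairs: (q1, q2)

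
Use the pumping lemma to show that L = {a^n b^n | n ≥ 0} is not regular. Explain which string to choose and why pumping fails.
Language: L = {a^n b^n | n ≥ 0} (equal numbers of a's followed by b's)
Step 1: Assume for contradiction that L is regular, with pumping length p.
Step 2: Choose s = a^p b^p. Then s ∈ L (it has p a's followed by p b's) and |s| ≥ p.
Step 3: Consider any decomposition s = xyz with |xy| ≤ p and |y| > 0. Since |xy| ≤ p and the first p symbols of s are all a's, y = a^k for some k with 1 ≤ k ≤ p.
Step 4: Pumping up (i = 2): xy²z = a^(p+k) b^p, which has more a's than b's, so xy²z ∉ L.
This contradicts the pumping lemma, so L is not regular.

Final answer: Choose s = a^p b^p. Since |xy| ≤ p, y = a^k with k ≥ 1. Then xy²z = a^(p+k) b^p ∉ L.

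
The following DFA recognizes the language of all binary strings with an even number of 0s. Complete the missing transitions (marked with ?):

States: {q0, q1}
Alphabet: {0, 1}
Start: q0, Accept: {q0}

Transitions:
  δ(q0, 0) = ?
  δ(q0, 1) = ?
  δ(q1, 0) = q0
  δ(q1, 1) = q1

What each state remembers (consistent with the given transitions and accept states):
  q0: an even number of 0s has been read so far
  q1: an odd number of 0s has been read so far
Filling in the missing entries:
  δ(q0, 0): in q0 (an even number of 0s has been read so far), after reading 0 we have: an odd number of 0s has been read so far → q1
  δ(q0, 1): in q0 (an even number of 0s has been read so far), after reading 1 we have: an even number of 0s has been read so far → q0

Final answer: δ(q0, 0) = q1; δ(q0, 1) = q0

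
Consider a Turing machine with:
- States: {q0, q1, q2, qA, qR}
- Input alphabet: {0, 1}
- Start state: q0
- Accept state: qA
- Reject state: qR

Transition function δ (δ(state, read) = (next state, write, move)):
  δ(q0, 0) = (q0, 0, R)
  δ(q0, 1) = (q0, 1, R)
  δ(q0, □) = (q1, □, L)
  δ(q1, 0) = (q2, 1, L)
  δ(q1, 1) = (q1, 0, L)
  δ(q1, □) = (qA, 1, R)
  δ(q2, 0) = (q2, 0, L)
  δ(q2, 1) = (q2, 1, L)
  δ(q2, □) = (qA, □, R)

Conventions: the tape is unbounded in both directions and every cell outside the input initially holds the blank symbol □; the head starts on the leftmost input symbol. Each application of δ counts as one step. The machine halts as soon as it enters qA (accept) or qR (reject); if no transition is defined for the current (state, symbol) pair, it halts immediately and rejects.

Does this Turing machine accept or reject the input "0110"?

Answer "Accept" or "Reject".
Step 0: [q0]0110 (head at position 0)
Step 1: δ(q0, 0) = (q0, 0, R)  ⊢  0[q0]110 (head at position 1)
Step 2: δ(q0, 1) = (q0, 1, R)  ⊢  01[q0]10 (head at position 2)
Step 3: δ(q0, 1) = (q0, 1, R)  ⊢  011[q0]0 (head at position 3)
Step 4: δ(q0, 0) = (q0, 0, R)  ⊢  0110[q0]□ (head at position 4)
Step 5: δ(q0, □) = (q1, □, L)  ⊢  011[q1]0□ (head at position 3)
Step 6: δ(q1, 0) = (q2, 1, L)  ⊢  01[q2]11□ (head at position 2)
Step 7: δ(q2, 1) = (q2, 1, L)  ⊢  0[q2]111□ (head at position 1)
Step 8: δ(q2, 1) = (q2, 1, L)  ⊢  [q2]0111□ (head at position 0)
Step 9: δ(q2, 0) = (q2, 0, L)  ⊢  [q2]□0111□ (head at position -1)
Step 10: δ(q2, □) = (qA, □, R)  ⊢  □[qA]0111□ (head at position 0)
The machine is in qA, so it halts and accepts.

Final answer: Accept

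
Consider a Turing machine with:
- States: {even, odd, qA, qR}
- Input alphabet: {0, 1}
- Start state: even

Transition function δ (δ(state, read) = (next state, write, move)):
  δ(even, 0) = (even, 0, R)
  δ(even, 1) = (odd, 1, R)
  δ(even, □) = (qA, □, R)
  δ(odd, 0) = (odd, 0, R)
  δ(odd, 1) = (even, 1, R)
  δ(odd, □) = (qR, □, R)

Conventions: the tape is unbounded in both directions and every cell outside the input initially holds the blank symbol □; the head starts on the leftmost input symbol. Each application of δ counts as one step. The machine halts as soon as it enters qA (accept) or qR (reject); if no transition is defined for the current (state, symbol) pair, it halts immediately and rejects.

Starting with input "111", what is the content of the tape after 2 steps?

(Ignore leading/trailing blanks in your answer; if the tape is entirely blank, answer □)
Step 0: [even]111 (head at position 0)
Step 1: δ(even, 1) = (odd, 1, R)  ⊢  1[odd]11 (head at position 1)
Step 2: δ(odd, 1) = (even, 1, R)  ⊢  11[even]1 (head at position 2)
Tape after 2 steps (ignoring surrounding blanks): 111

Final answer: Tape: 111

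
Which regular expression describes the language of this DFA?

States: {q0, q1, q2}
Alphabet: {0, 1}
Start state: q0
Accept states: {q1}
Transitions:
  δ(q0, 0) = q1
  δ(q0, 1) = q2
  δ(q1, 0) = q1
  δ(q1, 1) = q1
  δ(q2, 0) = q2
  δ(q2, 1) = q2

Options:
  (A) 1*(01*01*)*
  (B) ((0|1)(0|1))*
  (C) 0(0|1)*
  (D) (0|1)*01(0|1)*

Testing sample strings against the DFA:
  '00000' -> accepted
  '0100' -> accepted
  '01000' -> accepted
  '11010' -> rejected
Checking each option for a counterexample:
  (A) 1*(01*01*)*: ε is rejected by the DFA but matches the regex → eliminated
  (B) ((0|1)(0|1))*: ε is rejected by the DFA but matches the regex → eliminated
  (C) 0(0|1)*: agrees with the DFA on all strings of length ≤ 4
  (D) (0|1)*01(0|1)*: '0' is accepted by the DFA but does not match the regex → eliminated
Only (C) 0(0|1)* is consistent with the DFA.

Final answer: (C) 0(0|1)*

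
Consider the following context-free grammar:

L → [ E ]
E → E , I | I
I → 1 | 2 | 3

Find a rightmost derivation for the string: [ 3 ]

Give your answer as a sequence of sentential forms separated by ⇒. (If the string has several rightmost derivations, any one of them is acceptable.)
Start with L.
Step 1: the rightmost non-terminal is L; apply L → [ E ]:  [ E ]
Step 2: the rightmost non-terminal is E; apply E → I:  [ I ]
Step 3: the rightmost non-terminal is I; apply I → 3:  [ 3 ]

Final answer: L ⇒ [ E ] ⇒ [ I ] ⇒ [ 3 ]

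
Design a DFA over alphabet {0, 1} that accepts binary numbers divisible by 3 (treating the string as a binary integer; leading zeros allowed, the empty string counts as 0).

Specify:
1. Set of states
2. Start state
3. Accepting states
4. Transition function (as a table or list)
One valid DFA (any DFA recognizing the same language is acceptable):
States: {q0, q1, q2}
Start: q0
Accepting: {q0}
Transitions (accepting states marked with *):
State | 0 | 1 | Accepting
-------------------------
q0    | q0 | q1 | *
q1    | q2 | q0 |  
q2    | q1 | q2 |  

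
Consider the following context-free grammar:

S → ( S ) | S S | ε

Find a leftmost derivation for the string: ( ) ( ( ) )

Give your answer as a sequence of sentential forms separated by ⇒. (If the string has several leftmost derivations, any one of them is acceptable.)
Start with S.
Step 1: the leftmost non-terminal is S; apply S → S S:  S S
Step 2: the leftmost non-terminal is S; apply S → ( S ):  ( S ) S
Step 3: the leftmost non-terminal is S; apply S → ε:  ( ) S
Step 4: the leftmost non-terminal is S; apply S → ( S ):  ( ) ( S )
Step 5: the leftmost non-terminal is S; apply S → ( S ):  ( ) ( ( S ) )
Step 6: the leftmost non-terminal is S; apply S → ε:  ( ) ( ( ) )

Final answer: S ⇒ S S ⇒ ( S ) S ⇒ ( ) S ⇒ ( ) ( S ) ⇒ ( ) ( ( S ) ) ⇒ ( ) ( ( ) )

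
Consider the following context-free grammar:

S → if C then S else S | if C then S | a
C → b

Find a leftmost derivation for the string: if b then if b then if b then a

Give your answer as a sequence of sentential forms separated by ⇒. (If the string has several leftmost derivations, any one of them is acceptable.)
Start with S.
Step 1: the leftmost non-terminal is S; apply S → if C then S:  if C then S
Step 2: the leftmost non-terminal is C; apply C → b:  if b then S
Step 3: the leftmost non-terminal is S; apply S → if C then S:  if b then if C then S
Step 4: the leftmost non-terminal is C; apply C → b:  if b then if b then S
Step 5: the leftmost non-terminal is S; apply S → if C then S:  if b then if b then if C then S
Step 6: the leftmost non-terminal is C; apply C → b:  if b then if b then if b then S
Step 7: the leftmost non-terminal is S; apply S → a:  if b then if b then if b then a

Final answer: S ⇒ if C then S ⇒ if b then S ⇒ if b then if C then S ⇒ if b then if b then S ⇒ if b then if b then if C then S ⇒ if b then if b then if b then S ⇒ if b then if b then if b then a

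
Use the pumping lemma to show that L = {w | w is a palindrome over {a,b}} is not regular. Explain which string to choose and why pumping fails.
Language: L = {w | w is a palindrome over {a,b}} (strings that read the same forwards and backwards)
Step 1: Assume for contradiction that L is regular, with pumping length p.
Step 2: Choose s = a^p b a^p. Then s ∈ L (it reads the same forwards and backwards) and |s| ≥ p.
Step 3: Consider any decomposition s = xyz with |xy| ≤ p and |y| > 0. Since |xy| ≤ p and the first p symbols of s are all a's, y = a^k for some k with 1 ≤ k ≤ p.
Step 4: Pumping up (i = 2): xy²z = a^(p+k) b a^p. Its reverse is a^p b a^(p+k) ≠ a^(p+k) b a^p (the single b is no longer in the middle), so xy²z is not a palindrome and xy²z ∉ L.
This contradicts the pumping lemma, so L is not regular.

Final answer: Choose s = a^p b a^p. Since |xy| ≤ p, y = a^k with k ≥ 1. Then xy²z = a^(p+k) b a^p is not a palindrome, so ∉ L.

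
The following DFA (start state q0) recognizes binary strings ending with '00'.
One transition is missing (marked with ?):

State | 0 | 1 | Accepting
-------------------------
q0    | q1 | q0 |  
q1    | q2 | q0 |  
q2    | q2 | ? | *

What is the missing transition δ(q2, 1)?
q0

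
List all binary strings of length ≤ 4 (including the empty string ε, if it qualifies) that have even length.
Checking every binary string of length 0 to 4:
  Length 0: accepted: ε | rejected: (none)
  Length 1: accepted: (none) | rejected: 0, 1
  Length 2: accepted: 00, 01, 10, 11 | rejected: (none)
  Length 3: accepted: (none) | rejected: 000, 001, 010, 011, 100, 101, 110, 111
  Length 4: accepted: 0000, 0001, 0010, 0011, 0100, 0101, 0110, 0111, 1000, 1001, 1010, 1011, 1100, 1101, 1110, 1111 | rejected: (none)
Total: 21 string(s).

Final answer: ε, 00, 01, 10, 11, 0000, 0001, 0010, 0011, 0100, 0101, 0110, 0111, 1000, 1001, 1010, 1011, 1100, 1101, 1110, 1111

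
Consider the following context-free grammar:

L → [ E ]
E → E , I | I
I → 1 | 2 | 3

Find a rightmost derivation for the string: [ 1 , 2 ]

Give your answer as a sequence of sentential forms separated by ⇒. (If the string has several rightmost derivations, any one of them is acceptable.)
Start with L.
Step 1: the rightmost non-terminal is L; apply L → [ E ]:  [ E ]
Step 2: the rightmost non-terminal is E; apply E → E , I:  [ E , I ]
Step 3: the rightmost non-terminal is I; apply I → 2:  [ E , 2 ]
Step 4: the rightmost non-terminal is E; apply E → I:  [ I , 2 ]
Step 5: the rightmost non-terminal is I; apply I → 1:  [ 1 , 2 ]

Final answer: L ⇒ [ E ] ⇒ [ E , I ] ⇒ [ E , 2 ] ⇒ [ I , 2 ] ⇒ [ 1 , 2 ]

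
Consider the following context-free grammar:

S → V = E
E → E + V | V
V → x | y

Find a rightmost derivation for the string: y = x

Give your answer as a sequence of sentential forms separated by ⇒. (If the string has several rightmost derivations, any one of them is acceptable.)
Start with S.
Step 1: the rightmost non-terminal is S; apply S → V = E:  V = E
Step 2: the rightmost non-terminal is E; apply E → V:  V = V
Step 3: the rightmost non-terminal is V; apply V → x:  V = x
Step 4: the rightmost non-terminal is V; apply V → y:  y = x

Final answer: S ⇒ V = E ⇒ V = V ⇒ V = x ⇒ y = x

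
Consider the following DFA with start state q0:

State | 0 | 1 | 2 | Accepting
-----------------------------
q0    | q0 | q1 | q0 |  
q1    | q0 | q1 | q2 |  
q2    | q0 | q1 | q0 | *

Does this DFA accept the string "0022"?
Start in q0.
Read '0': q0 → q0
Read '0': q0 → q0
Read '2': q0 → q0
Read '2': q0 → q0
Final state q0 is not accepting, so the string is rejected.

Final answer: No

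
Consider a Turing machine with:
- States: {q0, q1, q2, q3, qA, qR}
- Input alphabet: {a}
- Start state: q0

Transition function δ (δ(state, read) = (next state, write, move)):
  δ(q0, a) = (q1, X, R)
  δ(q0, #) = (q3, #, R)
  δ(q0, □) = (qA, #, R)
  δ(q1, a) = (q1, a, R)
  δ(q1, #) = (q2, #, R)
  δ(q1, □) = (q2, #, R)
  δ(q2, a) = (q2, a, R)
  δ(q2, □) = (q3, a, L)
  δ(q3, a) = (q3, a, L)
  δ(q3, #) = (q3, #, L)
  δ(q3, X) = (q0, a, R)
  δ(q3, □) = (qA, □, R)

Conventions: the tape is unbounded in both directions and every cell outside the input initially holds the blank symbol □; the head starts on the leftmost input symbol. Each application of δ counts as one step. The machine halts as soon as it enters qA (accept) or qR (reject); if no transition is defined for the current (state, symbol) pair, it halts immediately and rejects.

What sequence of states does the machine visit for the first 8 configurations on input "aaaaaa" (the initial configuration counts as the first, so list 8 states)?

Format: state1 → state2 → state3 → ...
Step 0: [q0]aaaaaa (head at position 0)
Step 1: δ(q0, a) = (q1, X, R)  ⊢  X[q1]aaaaa (head at position 1)
Step 2: δ(q1, a) = (q1, a, R)  ⊢  Xa[q1]aaaa (head at position 2)
Step 3: δ(q1, a) = (q1, a, R)  ⊢  Xaa[q1]aaa (head at position 3)
Step 4: δ(q1, a) = (q1, a, R)  ⊢  Xaaa[q1]aa (head at position 4)
Step 5: δ(q1, a) = (q1, a, R)  ⊢  Xaaaa[q1]a (head at position 5)
Step 6: δ(q1, a) = (q1, a, R)  ⊢  Xaaaaa[q1]□ (head at position 6)
Step 7: δ(q1, □) = (q2, #, R)  ⊢  Xaaaaa#[q2]□ (head at position 7)
Reading off the states of these 8 configurations: q0 → q1 → q1 → q1 → q1 → q1 → q1 → q2

Final answer: q0 → q1 → q1 → q1 → q1 → q1 → q1 → q2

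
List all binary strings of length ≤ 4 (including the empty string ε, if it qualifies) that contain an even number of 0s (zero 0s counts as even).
Checking every binary string of length 0 to 4:
  Length 0: accepted: ε | rejected: (none)
  Length 1: accepted: 1 | rejected: 0
  Length 2: accepted: 00, 11 | rejected: 01, 10
  Length 3: accepted: 001, 010, 100, 111 | rejected: 000, 011, 101, 110
  Length 4: accepted: 0000, 0011, 0101, 0110, 1001, 1010, 1100, 1111 | rejected: 0001, 0010, 0100, 0111, 1000, 1011, 1101, 1110
Total: 16 string(s).

Final answer: ε, 1, 00, 11, 001, 010, 100, 111, 0000, 0011, 0101, 0110, 1001, 1010, 1100, 1111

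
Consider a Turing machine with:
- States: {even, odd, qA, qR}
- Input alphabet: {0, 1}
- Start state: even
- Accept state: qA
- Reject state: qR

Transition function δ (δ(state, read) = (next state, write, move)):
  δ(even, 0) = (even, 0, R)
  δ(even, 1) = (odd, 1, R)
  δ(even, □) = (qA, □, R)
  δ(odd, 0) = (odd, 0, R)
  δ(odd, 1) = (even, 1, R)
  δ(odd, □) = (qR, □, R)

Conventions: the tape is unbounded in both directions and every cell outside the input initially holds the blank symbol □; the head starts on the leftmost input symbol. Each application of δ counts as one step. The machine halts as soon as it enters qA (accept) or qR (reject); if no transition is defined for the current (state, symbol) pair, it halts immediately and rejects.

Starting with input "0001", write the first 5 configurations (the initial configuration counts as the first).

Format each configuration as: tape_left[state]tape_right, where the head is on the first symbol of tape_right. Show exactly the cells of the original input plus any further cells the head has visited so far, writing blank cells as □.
Step 0: [even]0001 (head at position 0)
Step 1: δ(even, 0) = (even, 0, R)  ⊢  0[even]001 (head at position 1)
Step 2: δ(even, 0) = (even, 0, R)  ⊢  00[even]01 (head at position 2)
Step 3: δ(even, 0) = (even, 0, R)  ⊢  000[even]1 (head at position 3)
Step 4: δ(even, 1) = (odd, 1, R)  ⊢  0001[odd]□ (head at position 4)

Final answer: [even]0001 ⊢ 0[even]001 ⊢ 00[even]01 ⊢ 000[even]1 ⊢ 0001[odd]□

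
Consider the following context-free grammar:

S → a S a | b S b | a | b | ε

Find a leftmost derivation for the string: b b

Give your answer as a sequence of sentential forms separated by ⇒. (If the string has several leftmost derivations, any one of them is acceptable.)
Start with S.
Step 1: the leftmost non-terminal is S; apply S → b S b:  b S b
Step 2: the leftmost non-terminal is S; apply S → ε:  b b

Final answer: S ⇒ b S b ⇒ b b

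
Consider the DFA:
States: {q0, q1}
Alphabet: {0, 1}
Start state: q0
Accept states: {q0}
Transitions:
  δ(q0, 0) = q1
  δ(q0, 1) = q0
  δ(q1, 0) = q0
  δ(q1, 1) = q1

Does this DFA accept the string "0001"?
Processing string "0001":
  q0 --0--> q1
  q1 --0--> q0
  q0 --0--> q1
  q1 --1--> q1
Final state: q1
Accept states: {q0}
q1 is not an accept state, so the string is rejected.

Final answer: No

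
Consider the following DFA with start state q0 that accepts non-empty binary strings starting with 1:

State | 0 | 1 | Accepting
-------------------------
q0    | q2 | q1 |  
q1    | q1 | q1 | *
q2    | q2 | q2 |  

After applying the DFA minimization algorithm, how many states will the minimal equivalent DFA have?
All 3 states are reachable from q0, so none can be removed as unreachable.
Table-filling: first mark every (accepting, non-accepting) pair as distinguishable (accepting: {q1}; non-accepting: {q0, q2}).
Round 1: (q0, q2) on '1' go to q1 and q2, already distinguishable → mark.
Every pair of states is distinguishable, so the DFA is already minimal.
Equivalence classes: {q0}, {q1}, {q2} → 3 states.

Final answer: 3 states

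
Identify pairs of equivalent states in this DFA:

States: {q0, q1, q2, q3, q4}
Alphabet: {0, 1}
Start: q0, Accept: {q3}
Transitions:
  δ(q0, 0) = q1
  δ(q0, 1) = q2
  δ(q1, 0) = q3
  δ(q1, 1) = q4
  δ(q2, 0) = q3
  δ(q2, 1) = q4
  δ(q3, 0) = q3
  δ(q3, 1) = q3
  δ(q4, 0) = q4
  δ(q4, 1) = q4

Using the table-filling algorithm:
Round 0 – mark pairs where exactly one state is accepting: (q0,q3), (q1,q3), (q2,q3), (q3,q4)
Round 1 – newly marked: (q0,q1) [on 0: q1 vs q3, already marked]; (q0,q2) [on 0: q1 vs q3, already marked]; (q1,q4) [on 0: q3 vs q4, already marked]; (q2,q4) [on 0: q3 vs q4, already marked]
Round 2 – newly marked: (q0,q4) [on 0: q1 vs q4, already marked]
No further pairs can be marked.
(q1, q2) unmarked: δ(q1,0)=q3, δ(q2,0)=q3; δ(q1,1)=q4, δ(q2,1)=q4 → equivalent
Equivalent pairs: (q1, q2)

Final answer: Equivalent pairs: (q1, q2)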